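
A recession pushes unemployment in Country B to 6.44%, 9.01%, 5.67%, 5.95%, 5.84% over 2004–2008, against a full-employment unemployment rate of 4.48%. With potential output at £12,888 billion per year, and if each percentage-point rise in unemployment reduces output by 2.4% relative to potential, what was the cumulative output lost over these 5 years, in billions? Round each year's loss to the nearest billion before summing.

Year 2004: gap = -2.4 × (6.44 - 4.48) = -4.704%, loss ≈ 12888 × 4.704/100 ≈ 606.
Year 2005: gap = -2.4 × (9.01 - 4.48) = -10.872%, loss ≈ 12888 × 10.872/100 ≈ 1401.
Year 2006: gap = -2.4 × (5.67 - 4.48) = -2.856%, loss ≈ 12888 × 2.856/100 ≈ 368.
Year 2007: gap = -2.4 × (5.95 - 4.48) = -3.528%, loss ≈ 12888 × 3.528/100 ≈ 455.
Year 2008: gap = -2.4 × (5.84 - 4.48) = -3.264%, loss ≈ 12888 × 3.264/100 ≈ 421.
Total lost output = 606 + 1401 + 368 + 455 + 421 = 3251 billion.

£3,251 billion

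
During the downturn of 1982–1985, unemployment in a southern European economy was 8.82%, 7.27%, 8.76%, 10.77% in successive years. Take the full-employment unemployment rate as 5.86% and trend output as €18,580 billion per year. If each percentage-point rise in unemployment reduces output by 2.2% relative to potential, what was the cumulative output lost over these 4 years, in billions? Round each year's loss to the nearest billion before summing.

Year 1982: gap = -2.2 × (8.82 - 5.86) = -6.512%, loss ≈ 18580 × 6.512/100 ≈ 1210.
Year 1983: gap = -2.2 × (7.27 - 5.86) = -3.102%, loss ≈ 18580 × 3.102/100 ≈ 576.
Year 1984: gap = -2.2 × (8.76 - 5.86) = -6.38%, loss ≈ 18580 × 6.38/100 ≈ 1185.
Year 1985: gap = -2.2 × (10.77 - 5.86) = -10.802%, loss ≈ 18580 × 10.802/100 ≈ 2007.
Total lost output = 1210 + 576 + 1185 + 2007 = 4978 billion.

€4,978 billion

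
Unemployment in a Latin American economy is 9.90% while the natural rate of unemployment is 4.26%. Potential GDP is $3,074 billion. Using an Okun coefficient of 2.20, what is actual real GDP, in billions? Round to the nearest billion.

$2,693 billion

Unemployment gap = 9.9 - 4.26 = 5.64 points, so the output gap is -2.2 × 5.64 = -12.408%.
Actual GDP = 3074 × (1 - 12.408/100) = 3074 × 0.87592 ≈ 2693 billion.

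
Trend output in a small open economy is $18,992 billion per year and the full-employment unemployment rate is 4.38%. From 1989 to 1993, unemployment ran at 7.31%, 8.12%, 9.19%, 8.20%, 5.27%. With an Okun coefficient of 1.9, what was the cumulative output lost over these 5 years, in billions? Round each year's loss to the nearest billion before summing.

Year 1989: gap = -1.9 × (7.31 - 4.38) = -5.567%, loss ≈ 18992 × 5.567/100 ≈ 1057.
Year 1990: gap = -1.9 × (8.12 - 4.38) = -7.106%, loss ≈ 18992 × 7.106/100 ≈ 1350.
Year 1991: gap = -1.9 × (9.19 - 4.38) = -9.139%, loss ≈ 18992 × 9.139/100 ≈ 1736.
Year 1992: gap = -1.9 × (8.2 - 4.38) = -7.258%, loss ≈ 18992 × 7.258/100 ≈ 1378.
Year 1993: gap = -1.9 × (5.27 - 4.38) = -1.691%, loss ≈ 18992 × 1.691/100 ≈ 321.
Total lost output = 1057 + 1350 + 1736 + 1378 + 321 = 5842 billion.

$5,842 billion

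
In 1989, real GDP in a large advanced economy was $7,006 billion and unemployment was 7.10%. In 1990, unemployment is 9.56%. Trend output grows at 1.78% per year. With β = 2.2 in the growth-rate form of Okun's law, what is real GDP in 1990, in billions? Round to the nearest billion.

$6,752 billion

Δu = 9.56 - 7.1 = 2.46 points.
Okun's law (growth form): g_Y = g_Y* - β × Δu = 1.78 - 2.2 × (2.46) = 1.78 - 5.412 = -3.632%.
Real GDP in the next year = 7006 × (1 - 3.632/100) = 7006 × 0.96368 ≈ 6752 billion.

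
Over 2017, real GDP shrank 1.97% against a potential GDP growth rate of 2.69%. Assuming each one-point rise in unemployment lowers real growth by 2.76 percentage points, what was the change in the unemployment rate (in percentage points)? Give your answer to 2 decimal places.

1.69 percentage points

Growth-rate Okun's law: g_Y = g_Y* - β × Δu, so Δu = (g_Y* - g_Y)/β.
Δu = (2.69 + 1.97)/2.76 = 4.66/2.76 = 1.69 percentage points.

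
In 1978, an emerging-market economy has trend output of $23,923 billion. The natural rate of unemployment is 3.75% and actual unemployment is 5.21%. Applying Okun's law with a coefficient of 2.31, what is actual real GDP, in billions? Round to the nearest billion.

$23,116 billion

Unemployment gap = 5.21 - 3.75 = 1.46 points, so the output gap is -2.31 × 1.46 = -3.3726%.
Actual GDP = 23923 × (1 - 3.3726/100) = 23923 × 0.966274 ≈ 23116 billion.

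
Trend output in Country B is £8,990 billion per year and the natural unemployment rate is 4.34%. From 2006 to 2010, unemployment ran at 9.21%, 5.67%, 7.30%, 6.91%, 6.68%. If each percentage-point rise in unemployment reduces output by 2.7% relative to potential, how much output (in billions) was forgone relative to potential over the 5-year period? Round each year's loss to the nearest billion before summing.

Year 2006: gap = -2.7 × (9.21 - 4.34) = -13.149%, loss ≈ 8990 × 13.149/100 ≈ 1182.
Year 2007: gap = -2.7 × (5.67 - 4.34) = -3.591%, loss ≈ 8990 × 3.591/100 ≈ 323.
Year 2008: gap = -2.7 × (7.3 - 4.34) = -7.992%, loss ≈ 8990 × 7.992/100 ≈ 718.
Year 2009: gap = -2.7 × (6.91 - 4.34) = -6.939%, loss ≈ 8990 × 6.939/100 ≈ 624.
Year 2010: gap = -2.7 × (6.68 - 4.34) = -6.318%, loss ≈ 8990 × 6.318/100 ≈ 568.
Total lost output = 1182 + 323 + 718 + 624 + 568 = 3415 billion.

£3,415 billion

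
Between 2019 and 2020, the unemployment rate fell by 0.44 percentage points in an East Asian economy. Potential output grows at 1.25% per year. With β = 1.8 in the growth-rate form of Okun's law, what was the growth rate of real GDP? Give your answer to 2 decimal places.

Growth-rate Okun's law: g_Y = g_Y* - β × Δu.
g_Y = 1.25 - 1.8 × (-0.44) = 1.25 + 0.792 = 2.042%, i.e. 2.04% to 2 d.p.

2.04%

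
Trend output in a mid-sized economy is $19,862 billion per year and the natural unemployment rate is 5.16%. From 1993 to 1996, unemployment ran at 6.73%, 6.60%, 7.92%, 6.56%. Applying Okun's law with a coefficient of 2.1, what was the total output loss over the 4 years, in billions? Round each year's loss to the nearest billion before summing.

Year 1993: gap = -2.1 × (6.73 - 5.16) = -3.297%, loss ≈ 19862 × 3.297/100 ≈ 655.
Year 1994: gap = -2.1 × (6.6 - 5.16) = -3.024%, loss ≈ 19862 × 3.024/100 ≈ 601.
Year 1995: gap = -2.1 × (7.92 - 5.16) = -5.796%, loss ≈ 19862 × 5.796/100 ≈ 1151.
Year 1996: gap = -2.1 × (6.56 - 5.16) = -2.94%, loss ≈ 19862 × 2.94/100 ≈ 584.
Total lost output = 655 + 601 + 1151 + 584 = 2991 billion.

$2,991 billion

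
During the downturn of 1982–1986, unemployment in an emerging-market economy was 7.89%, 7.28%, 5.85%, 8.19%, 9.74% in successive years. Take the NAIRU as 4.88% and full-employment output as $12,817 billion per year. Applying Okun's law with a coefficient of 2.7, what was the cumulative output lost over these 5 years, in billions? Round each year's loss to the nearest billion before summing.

Year 1982: gap = -2.7 × (7.89 - 4.88) = -8.127%, loss ≈ 12817 × 8.127/100 ≈ 1042.
Year 1983: gap = -2.7 × (7.28 - 4.88) = -6.48%, loss ≈ 12817 × 6.48/100 ≈ 831.
Year 1984: gap = -2.7 × (5.85 - 4.88) = -2.619%, loss ≈ 12817 × 2.619/100 ≈ 336.
Year 1985: gap = -2.7 × (8.19 - 4.88) = -8.937%, loss ≈ 12817 × 8.937/100 ≈ 1145.
Year 1986: gap = -2.7 × (9.74 - 4.88) = -13.122%, loss ≈ 12817 × 13.122/100 ≈ 1682.
Total lost output = 1042 + 831 + 336 + 1145 + 1682 = 5036 billion.

$5,036 billion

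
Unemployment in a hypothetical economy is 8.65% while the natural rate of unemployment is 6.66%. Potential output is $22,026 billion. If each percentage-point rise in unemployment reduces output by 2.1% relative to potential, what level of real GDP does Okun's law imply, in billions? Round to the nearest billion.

Unemployment gap = 8.65 - 6.66 = 1.99 points, so the output gap is -2.1 × 1.99 = -4.179%.
Actual GDP = 22026 × (1 - 4.179/100) = 22026 × 0.95821 ≈ 21106 billion.

$21,106 billion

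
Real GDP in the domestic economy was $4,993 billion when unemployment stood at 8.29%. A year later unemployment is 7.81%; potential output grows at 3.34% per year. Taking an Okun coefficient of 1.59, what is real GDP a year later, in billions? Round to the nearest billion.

Δu = 7.81 - 8.29 = -0.48 points.
Okun's law (growth form): g_Y = g_Y* - β × Δu = 3.34 - 1.59 × (-0.48) = 3.34 + 0.7632 = 4.1032%.
Real GDP in the next year = 4993 × (1 + 4.1032/100) = 4993 × 1.041032 ≈ 5198 billion.

$5,198 billion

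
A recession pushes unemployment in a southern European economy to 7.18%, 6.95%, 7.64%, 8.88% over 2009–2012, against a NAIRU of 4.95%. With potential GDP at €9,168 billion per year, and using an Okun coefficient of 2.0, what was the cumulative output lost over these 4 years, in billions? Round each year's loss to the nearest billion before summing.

Year 2009: gap = -2.0 × (7.18 - 4.95) = -4.46%, loss ≈ 9168 × 4.46/100 ≈ 409.
Year 2010: gap = -2.0 × (6.95 - 4.95) = -4%, loss ≈ 9168 × 4/100 ≈ 367.
Year 2011: gap = -2.0 × (7.64 - 4.95) = -5.38%, loss ≈ 9168 × 5.38/100 ≈ 493.
Year 2012: gap = -2.0 × (8.88 - 4.95) = -7.86%, loss ≈ 9168 × 7.86/100 ≈ 721.
Total lost output = 409 + 367 + 493 + 721 = 1990 billion.

€1,990 billion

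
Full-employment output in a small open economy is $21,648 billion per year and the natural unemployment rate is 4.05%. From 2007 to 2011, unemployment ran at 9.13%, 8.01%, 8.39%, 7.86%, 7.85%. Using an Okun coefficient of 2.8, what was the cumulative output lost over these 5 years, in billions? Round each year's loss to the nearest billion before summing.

$12,722 billion

Year 2007: gap = -2.8 × (9.13 - 4.05) = -14.224%, loss ≈ 21648 × 14.224/100 ≈ 3079.
Year 2008: gap = -2.8 × (8.01 - 4.05) = -11.088%, loss ≈ 21648 × 11.088/100 ≈ 2400.
Year 2009: gap = -2.8 × (8.39 - 4.05) = -12.152%, loss ≈ 21648 × 12.152/100 ≈ 2631.
Year 2010: gap = -2.8 × (7.86 - 4.05) = -10.668%, loss ≈ 21648 × 10.668/100 ≈ 2309.
Year 2011: gap = -2.8 × (7.85 - 4.05) = -10.64%, loss ≈ 21648 × 10.64/100 ≈ 2303.
Total lost output = 3079 + 2400 + 2631 + 2309 + 2303 = 12722 billion.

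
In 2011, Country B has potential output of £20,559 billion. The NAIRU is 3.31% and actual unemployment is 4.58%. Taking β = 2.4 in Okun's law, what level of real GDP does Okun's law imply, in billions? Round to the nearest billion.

Unemployment gap = 4.58 - 3.31 = 1.27 points, so the output gap is -2.4 × 1.27 = -3.048%.
Actual GDP = 20559 × (1 - 3.048/100) = 20559 × 0.96952 ≈ 19932 billion.

£19,932 billion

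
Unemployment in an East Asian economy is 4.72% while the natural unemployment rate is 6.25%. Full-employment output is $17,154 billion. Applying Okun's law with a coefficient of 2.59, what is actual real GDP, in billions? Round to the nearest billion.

$17,834 billion

Unemployment gap = 4.72 - 6.25 = -1.53 points, so the output gap is -2.59 × (-1.53) = 3.9627%.
Actual GDP = 17154 × (1 + 3.9627/100) = 17154 × 1.039627 ≈ 17834 billion.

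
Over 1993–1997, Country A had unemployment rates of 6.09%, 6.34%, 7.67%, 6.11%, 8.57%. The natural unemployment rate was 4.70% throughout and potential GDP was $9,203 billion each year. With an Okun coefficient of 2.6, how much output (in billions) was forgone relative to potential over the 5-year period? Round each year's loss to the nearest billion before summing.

$2,699 billion

Year 1993: gap = -2.6 × (6.09 - 4.7) = -3.614%, loss ≈ 9203 × 3.614/100 ≈ 333.
Year 1994: gap = -2.6 × (6.34 - 4.7) = -4.264%, loss ≈ 9203 × 4.264/100 ≈ 392.
Year 1995: gap = -2.6 × (7.67 - 4.7) = -7.722%, loss ≈ 9203 × 7.722/100 ≈ 711.
Year 1996: gap = -2.6 × (6.11 - 4.7) = -3.666%, loss ≈ 9203 × 3.666/100 ≈ 337.
Year 1997: gap = -2.6 × (8.57 - 4.7) = -10.062%, loss ≈ 9203 × 10.062/100 ≈ 926.
Total lost output = 333 + 392 + 711 + 337 + 926 = 2699 billion.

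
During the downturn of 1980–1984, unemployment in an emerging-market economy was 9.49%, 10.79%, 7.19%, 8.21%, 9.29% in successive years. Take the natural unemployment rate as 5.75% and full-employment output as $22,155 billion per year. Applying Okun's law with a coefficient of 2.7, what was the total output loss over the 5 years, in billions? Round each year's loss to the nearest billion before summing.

$9,703 billion

Year 1980: gap = -2.7 × (9.49 - 5.75) = -10.098%, loss ≈ 22155 × 10.098/100 ≈ 2237.
Year 1981: gap = -2.7 × (10.79 - 5.75) = -13.608%, loss ≈ 22155 × 13.608/100 ≈ 3015.
Year 1982: gap = -2.7 × (7.19 - 5.75) = -3.888%, loss ≈ 22155 × 3.888/100 ≈ 861.
Year 1983: gap = -2.7 × (8.21 - 5.75) = -6.642%, loss ≈ 22155 × 6.642/100 ≈ 1472.
Year 1984: gap = -2.7 × (9.29 - 5.75) = -9.558%, loss ≈ 22155 × 9.558/100 ≈ 2118.
Total lost output = 2237 + 3015 + 861 + 1472 + 2118 = 9703 billion.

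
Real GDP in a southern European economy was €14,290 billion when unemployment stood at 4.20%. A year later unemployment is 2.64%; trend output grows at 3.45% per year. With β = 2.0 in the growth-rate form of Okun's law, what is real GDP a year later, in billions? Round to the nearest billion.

€15,229 billion

Δu = 2.64 - 4.2 = -1.56 points.
Okun's law (growth form): g_Y = g_Y* - β × Δu = 3.45 - 2.0 × (-1.56) = 3.45 + 3.12 = 6.57%.
Real GDP in the next year = 14290 × (1 + 6.57/100) = 14290 × 1.0657 ≈ 15229 billion.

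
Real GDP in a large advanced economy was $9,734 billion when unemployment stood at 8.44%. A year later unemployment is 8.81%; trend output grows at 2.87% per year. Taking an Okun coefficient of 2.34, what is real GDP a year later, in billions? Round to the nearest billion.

$9,929 billion

Δu = 8.81 - 8.44 = 0.37 points.
Okun's law (growth form): g_Y = g_Y* - β × Δu = 2.87 - 2.34 × (0.37) = 2.87 - 0.8658 = 2.0042%.
Real GDP in the next year = 9734 × (1 + 2.0042/100) = 9734 × 1.020042 ≈ 9929 billion.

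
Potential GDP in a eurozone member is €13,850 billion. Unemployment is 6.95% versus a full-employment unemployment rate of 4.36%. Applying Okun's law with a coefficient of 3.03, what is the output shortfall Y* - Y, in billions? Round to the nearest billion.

Output gap = -3.03 × (6.95 - 4.36) = -3.03 × 2.59 = -7.8477%.
Actual GDP ≈ 13850 × 0.921523 ≈ 12763 billion, so the shortfall is 13850 - 12763 = 1087 billion.

€1,087 billion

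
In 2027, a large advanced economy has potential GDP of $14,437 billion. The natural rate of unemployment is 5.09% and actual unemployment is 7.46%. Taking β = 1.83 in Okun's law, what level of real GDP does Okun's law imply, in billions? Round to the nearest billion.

$13,811 billion

Unemployment gap = 7.46 - 5.09 = 2.37 points, so the output gap is -1.83 × 2.37 = -4.3371%.
Actual GDP = 14437 × (1 - 4.3371/100) = 14437 × 0.956629 ≈ 13811 billion.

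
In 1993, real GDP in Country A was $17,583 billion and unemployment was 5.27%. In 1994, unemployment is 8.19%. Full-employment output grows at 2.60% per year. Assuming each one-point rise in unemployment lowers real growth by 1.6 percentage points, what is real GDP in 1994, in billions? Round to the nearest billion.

Δu = 8.19 - 5.27 = 2.92 points.
Okun's law (growth form): g_Y = g_Y* - β × Δu = 2.60 - 1.6 × (2.92) = 2.6 - 4.672 = -2.072%.
Real GDP in the next year = 17583 × (1 - 2.072/100) = 17583 × 0.97928 ≈ 17219 billion.

$17,219 billion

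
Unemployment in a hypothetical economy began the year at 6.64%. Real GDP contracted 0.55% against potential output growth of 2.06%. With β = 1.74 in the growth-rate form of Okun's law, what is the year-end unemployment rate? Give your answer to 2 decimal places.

8.14%

Growth-rate Okun's law: g_Y = g_Y* - β × Δu, so Δu = (g_Y* - g_Y)/β.
Δu = (2.06 + 0.55)/1.74 = 2.61/1.74 = 1.50 percentage points.
Year-end unemployment = 6.64 + 1.5 = 8.14%.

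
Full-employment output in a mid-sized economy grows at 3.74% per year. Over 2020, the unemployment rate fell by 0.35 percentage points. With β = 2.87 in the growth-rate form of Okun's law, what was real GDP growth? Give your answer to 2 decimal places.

4.74%

Growth-rate Okun's law: g_Y = g_Y* - β × Δu.
g_Y = 3.74 - 2.87 × (-0.35) = 3.74 + 1.0045 = 4.7445%, i.e. 4.74% to 2 d.p.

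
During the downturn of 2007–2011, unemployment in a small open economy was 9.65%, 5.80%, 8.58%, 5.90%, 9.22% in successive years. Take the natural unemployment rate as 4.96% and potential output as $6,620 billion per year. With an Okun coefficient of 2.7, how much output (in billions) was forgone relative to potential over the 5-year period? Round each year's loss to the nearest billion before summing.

$2,564 billion

Year 2007: gap = -2.7 × (9.65 - 4.96) = -12.663%, loss ≈ 6620 × 12.663/100 ≈ 838.
Year 2008: gap = -2.7 × (5.8 - 4.96) = -2.268%, loss ≈ 6620 × 2.268/100 ≈ 150.
Year 2009: gap = -2.7 × (8.58 - 4.96) = -9.774%, loss ≈ 6620 × 9.774/100 ≈ 647.
Year 2010: gap = -2.7 × (5.9 - 4.96) = -2.538%, loss ≈ 6620 × 2.538/100 ≈ 168.
Year 2011: gap = -2.7 × (9.22 - 4.96) = -11.502%, loss ≈ 6620 × 11.502/100 ≈ 761.
Total lost output = 838 + 150 + 647 + 168 + 761 = 2564 billion.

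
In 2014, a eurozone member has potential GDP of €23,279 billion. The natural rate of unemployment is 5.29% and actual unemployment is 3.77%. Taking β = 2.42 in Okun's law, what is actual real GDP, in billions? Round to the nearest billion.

€24,135 billion

Unemployment gap = 3.77 - 5.29 = -1.52 points, so the output gap is -2.42 × (-1.52) = 3.6784%.
Actual GDP = 23279 × (1 + 3.6784/100) = 23279 × 1.036784 ≈ 24135 billion.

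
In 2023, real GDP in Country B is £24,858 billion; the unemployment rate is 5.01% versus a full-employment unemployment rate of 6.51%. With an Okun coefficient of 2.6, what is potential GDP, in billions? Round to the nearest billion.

Unemployment gap = 5.01 - 6.51 = -1.5 points, so output gap = -2.6 × (-1.5) = 3.9%.
Since Y = Y* × (1 + gap/100), Y* = 24858/1.039 ≈ 23925 billion.

£23,925 billion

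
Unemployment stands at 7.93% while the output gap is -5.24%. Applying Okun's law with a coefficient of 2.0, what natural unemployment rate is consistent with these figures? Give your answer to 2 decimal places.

From Okun's law, u - u* = -(output gap)/β = -(-5.24)/2.0 = 2.62 points.
So u* = 7.93 - 2.62 = 5.31%.

5.31%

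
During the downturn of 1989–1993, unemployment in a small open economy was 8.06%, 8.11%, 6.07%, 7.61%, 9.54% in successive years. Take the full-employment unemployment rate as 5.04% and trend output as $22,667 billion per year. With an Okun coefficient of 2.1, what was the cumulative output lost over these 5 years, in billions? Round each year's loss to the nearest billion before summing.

Year 1989: gap = -2.1 × (8.06 - 5.04) = -6.342%, loss ≈ 22667 × 6.342/100 ≈ 1438.
Year 1990: gap = -2.1 × (8.11 - 5.04) = -6.447%, loss ≈ 22667 × 6.447/100 ≈ 1461.
Year 1991: gap = -2.1 × (6.07 - 5.04) = -2.163%, loss ≈ 22667 × 2.163/100 ≈ 490.
Year 1992: gap = -2.1 × (7.61 - 5.04) = -5.397%, loss ≈ 22667 × 5.397/100 ≈ 1223.
Year 1993: gap = -2.1 × (9.54 - 5.04) = -9.45%, loss ≈ 22667 × 9.45/100 ≈ 2142.
Total lost output = 1438 + 1461 + 490 + 1223 + 2142 = 6754 billion.

$6,754 billion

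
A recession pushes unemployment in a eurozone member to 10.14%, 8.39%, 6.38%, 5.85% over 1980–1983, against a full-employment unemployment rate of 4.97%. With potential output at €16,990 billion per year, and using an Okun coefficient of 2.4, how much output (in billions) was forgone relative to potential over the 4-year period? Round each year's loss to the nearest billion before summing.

Year 1980: gap = -2.4 × (10.14 - 4.97) = -12.408%, loss ≈ 16990 × 12.408/100 ≈ 2108.
Year 1981: gap = -2.4 × (8.39 - 4.97) = -8.208%, loss ≈ 16990 × 8.208/100 ≈ 1395.
Year 1982: gap = -2.4 × (6.38 - 4.97) = -3.384%, loss ≈ 16990 × 3.384/100 ≈ 575.
Year 1983: gap = -2.4 × (5.85 - 4.97) = -2.112%, loss ≈ 16990 × 2.112/100 ≈ 359.
Total lost output = 2108 + 1395 + 575 + 359 = 4437 billion.

€4,437 billion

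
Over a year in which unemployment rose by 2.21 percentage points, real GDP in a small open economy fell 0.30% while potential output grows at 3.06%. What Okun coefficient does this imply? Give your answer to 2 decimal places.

Growth form: g_Y = g_Y* - β × Δu, so β = (g_Y* - g_Y)/Δu.
β = (3.06 + 0.3)/2.21 = 3.36/2.21 = 1.52.

β ≈ 1.52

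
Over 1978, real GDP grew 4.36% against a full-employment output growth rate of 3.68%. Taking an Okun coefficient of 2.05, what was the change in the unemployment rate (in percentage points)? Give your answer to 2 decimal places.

Growth-rate Okun's law: g_Y = g_Y* - β × Δu, so Δu = (g_Y* - g_Y)/β.
Δu = (3.68 - 4.36)/2.05 = -0.68/2.05 = -0.33 percentage points.

-0.33 percentage points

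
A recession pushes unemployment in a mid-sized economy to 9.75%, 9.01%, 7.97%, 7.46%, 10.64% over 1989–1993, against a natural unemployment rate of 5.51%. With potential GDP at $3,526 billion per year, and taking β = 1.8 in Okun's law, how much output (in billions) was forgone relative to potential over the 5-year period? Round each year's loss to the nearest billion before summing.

$1,097 billion

Year 1989: gap = -1.8 × (9.75 - 5.51) = -7.632%, loss ≈ 3526 × 7.632/100 ≈ 269.
Year 1990: gap = -1.8 × (9.01 - 5.51) = -6.3%, loss ≈ 3526 × 6.3/100 ≈ 222.
Year 1991: gap = -1.8 × (7.97 - 5.51) = -4.428%, loss ≈ 3526 × 4.428/100 ≈ 156.
Year 1992: gap = -1.8 × (7.46 - 5.51) = -3.51%, loss ≈ 3526 × 3.51/100 ≈ 124.
Year 1993: gap = -1.8 × (10.64 - 5.51) = -9.234%, loss ≈ 3526 × 9.234/100 ≈ 326.
Total lost output = 269 + 222 + 156 + 124 + 326 = 1097 billion.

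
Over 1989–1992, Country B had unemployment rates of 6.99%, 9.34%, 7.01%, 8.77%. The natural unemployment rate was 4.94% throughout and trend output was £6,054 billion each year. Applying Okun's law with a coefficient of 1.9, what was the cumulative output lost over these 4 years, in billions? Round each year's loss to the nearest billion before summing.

Year 1989: gap = -1.9 × (6.99 - 4.94) = -3.895%, loss ≈ 6054 × 3.895/100 ≈ 236.
Year 1990: gap = -1.9 × (9.34 - 4.94) = -8.36%, loss ≈ 6054 × 8.36/100 ≈ 506.
Year 1991: gap = -1.9 × (7.01 - 4.94) = -3.933%, loss ≈ 6054 × 3.933/100 ≈ 238.
Year 1992: gap = -1.9 × (8.77 - 4.94) = -7.277%, loss ≈ 6054 × 7.277/100 ≈ 441.
Total lost output = 236 + 506 + 238 + 441 = 1421 billion.

£1,421 billion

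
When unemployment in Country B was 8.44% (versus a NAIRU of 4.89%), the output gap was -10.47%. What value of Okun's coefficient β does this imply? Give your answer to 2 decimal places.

β ≈ 2.95

Okun's law: output gap = -β × (u - u*).
-10.47 = -β × (8.44 - 4.89) = -β × 3.55, so β = 10.47/3.55 = 2.95.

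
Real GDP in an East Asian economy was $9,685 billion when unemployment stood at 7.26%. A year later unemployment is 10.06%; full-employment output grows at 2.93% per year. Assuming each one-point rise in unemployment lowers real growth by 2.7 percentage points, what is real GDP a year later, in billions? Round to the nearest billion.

$9,237 billion

Δu = 10.06 - 7.26 = 2.8 points.
Okun's law (growth form): g_Y = g_Y* - β × Δu = 2.93 - 2.7 × (2.80) = 2.93 - 7.56 = -4.63%.
Real GDP in the next year = 9685 × (1 - 4.63/100) = 9685 × 0.9537 ≈ 9237 billion.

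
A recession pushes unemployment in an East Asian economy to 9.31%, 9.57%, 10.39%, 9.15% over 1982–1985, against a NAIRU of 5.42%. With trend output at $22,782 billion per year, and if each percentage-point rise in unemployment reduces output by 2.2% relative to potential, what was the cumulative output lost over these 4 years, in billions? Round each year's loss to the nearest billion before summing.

$8,390 billion

Year 1982: gap = -2.2 × (9.31 - 5.42) = -8.558%, loss ≈ 22782 × 8.558/100 ≈ 1950.
Year 1983: gap = -2.2 × (9.57 - 5.42) = -9.13%, loss ≈ 22782 × 9.13/100 ≈ 2080.
Year 1984: gap = -2.2 × (10.39 - 5.42) = -10.934%, loss ≈ 22782 × 10.934/100 ≈ 2491.
Year 1985: gap = -2.2 × (9.15 - 5.42) = -8.206%, loss ≈ 22782 × 8.206/100 ≈ 1869.
Total lost output = 1950 + 2080 + 2491 + 1869 = 8390 billion.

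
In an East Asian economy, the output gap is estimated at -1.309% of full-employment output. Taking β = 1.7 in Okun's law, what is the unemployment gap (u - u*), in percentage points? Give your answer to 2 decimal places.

Okun's law: output gap = -β × (u - u*), so u - u* = -(output gap)/β.
u - u* = -(-1.309)/1.7 = 0.77 percentage points.

0.77 percentage points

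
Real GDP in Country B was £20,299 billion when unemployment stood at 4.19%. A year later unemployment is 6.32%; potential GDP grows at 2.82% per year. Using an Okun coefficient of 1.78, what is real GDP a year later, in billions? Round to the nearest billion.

Δu = 6.32 - 4.19 = 2.13 points.
Okun's law (growth form): g_Y = g_Y* - β × Δu = 2.82 - 1.78 × (2.13) = 2.82 - 3.7914 = -0.9714%.
Real GDP in the next year = 20299 × (1 - 0.9714/100) = 20299 × 0.990286 ≈ 20102 billion.

£20,102 billion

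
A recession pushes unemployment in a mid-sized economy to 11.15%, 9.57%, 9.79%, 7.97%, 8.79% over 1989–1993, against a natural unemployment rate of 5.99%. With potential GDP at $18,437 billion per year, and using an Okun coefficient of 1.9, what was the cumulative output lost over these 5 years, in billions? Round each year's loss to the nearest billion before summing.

Year 1989: gap = -1.9 × (11.15 - 5.99) = -9.804%, loss ≈ 18437 × 9.804/100 ≈ 1808.
Year 1990: gap = -1.9 × (9.57 - 5.99) = -6.802%, loss ≈ 18437 × 6.802/100 ≈ 1254.
Year 1991: gap = -1.9 × (9.79 - 5.99) = -7.22%, loss ≈ 18437 × 7.22/100 ≈ 1331.
Year 1992: gap = -1.9 × (7.97 - 5.99) = -3.762%, loss ≈ 18437 × 3.762/100 ≈ 694.
Year 1993: gap = -1.9 × (8.79 - 5.99) = -5.32%, loss ≈ 18437 × 5.32/100 ≈ 981.
Total lost output = 1808 + 1254 + 1331 + 694 + 981 = 6068 billion.

$6,068 billion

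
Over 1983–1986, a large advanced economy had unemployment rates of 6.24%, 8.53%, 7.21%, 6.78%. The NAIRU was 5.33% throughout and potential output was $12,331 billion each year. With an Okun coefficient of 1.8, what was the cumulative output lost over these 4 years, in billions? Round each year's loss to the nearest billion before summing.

$1,651 billion

Year 1983: gap = -1.8 × (6.24 - 5.33) = -1.638%, loss ≈ 12331 × 1.638/100 ≈ 202.
Year 1984: gap = -1.8 × (8.53 - 5.33) = -5.76%, loss ≈ 12331 × 5.76/100 ≈ 710.
Year 1985: gap = -1.8 × (7.21 - 5.33) = -3.384%, loss ≈ 12331 × 3.384/100 ≈ 417.
Year 1986: gap = -1.8 × (6.78 - 5.33) = -2.61%, loss ≈ 12331 × 2.61/100 ≈ 322.
Total lost output = 202 + 710 + 417 + 322 = 1651 billion.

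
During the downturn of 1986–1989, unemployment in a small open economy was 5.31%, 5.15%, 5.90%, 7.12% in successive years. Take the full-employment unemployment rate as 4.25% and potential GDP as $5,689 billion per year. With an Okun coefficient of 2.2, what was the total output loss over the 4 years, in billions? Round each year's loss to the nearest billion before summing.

Year 1986: gap = -2.2 × (5.31 - 4.25) = -2.332%, loss ≈ 5689 × 2.332/100 ≈ 133.
Year 1987: gap = -2.2 × (5.15 - 4.25) = -1.98%, loss ≈ 5689 × 1.98/100 ≈ 113.
Year 1988: gap = -2.2 × (5.9 - 4.25) = -3.63%, loss ≈ 5689 × 3.63/100 ≈ 207.
Year 1989: gap = -2.2 × (7.12 - 4.25) = -6.314%, loss ≈ 5689 × 6.314/100 ≈ 359.
Total lost output = 133 + 113 + 207 + 359 = 812 billion.

$812 billion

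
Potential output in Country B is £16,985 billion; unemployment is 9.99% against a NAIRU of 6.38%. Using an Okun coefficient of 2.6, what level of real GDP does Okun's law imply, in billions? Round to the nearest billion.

Unemployment gap = 9.99 - 6.38 = 3.61 points, so the output gap is -2.6 × 3.61 = -9.386%.
Actual GDP = 16985 × (1 - 9.386/100) = 16985 × 0.90614 ≈ 15391 billion.

£15,391 billion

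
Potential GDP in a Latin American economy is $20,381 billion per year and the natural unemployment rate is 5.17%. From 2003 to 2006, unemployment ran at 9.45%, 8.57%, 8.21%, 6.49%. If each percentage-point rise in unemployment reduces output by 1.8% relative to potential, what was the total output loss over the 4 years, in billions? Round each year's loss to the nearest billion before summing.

Year 2003: gap = -1.8 × (9.45 - 5.17) = -7.704%, loss ≈ 20381 × 7.704/100 ≈ 1570.
Year 2004: gap = -1.8 × (8.57 - 5.17) = -6.12%, loss ≈ 20381 × 6.12/100 ≈ 1247.
Year 2005: gap = -1.8 × (8.21 - 5.17) = -5.472%, loss ≈ 20381 × 5.472/100 ≈ 1115.
Year 2006: gap = -1.8 × (6.49 - 5.17) = -2.376%, loss ≈ 20381 × 2.376/100 ≈ 484.
Total lost output = 1570 + 1247 + 1115 + 484 = 4416 billion.

$4,416 billion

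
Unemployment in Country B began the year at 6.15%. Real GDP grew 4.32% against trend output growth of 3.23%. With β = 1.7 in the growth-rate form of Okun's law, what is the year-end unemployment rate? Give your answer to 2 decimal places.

5.51%

Growth-rate Okun's law: g_Y = g_Y* - β × Δu, so Δu = (g_Y* - g_Y)/β.
Δu = (3.23 - 4.32)/1.7 = -1.09/1.7 = -0.64 percentage points.
Year-end unemployment = 6.15 - 0.64 = 5.51%.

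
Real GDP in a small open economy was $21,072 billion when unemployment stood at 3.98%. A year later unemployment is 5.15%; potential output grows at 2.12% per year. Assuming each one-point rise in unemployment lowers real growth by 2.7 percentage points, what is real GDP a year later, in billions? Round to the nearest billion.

Δu = 5.15 - 3.98 = 1.17 points.
Okun's law (growth form): g_Y = g_Y* - β × Δu = 2.12 - 2.7 × (1.17) = 2.12 - 3.159 = -1.039%.
Real GDP in the next year = 21072 × (1 - 1.039/100) = 21072 × 0.98961 ≈ 20853 billion.

$20,853 billion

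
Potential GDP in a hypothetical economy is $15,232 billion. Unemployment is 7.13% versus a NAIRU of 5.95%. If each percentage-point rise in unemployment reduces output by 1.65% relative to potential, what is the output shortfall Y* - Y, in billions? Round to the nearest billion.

Output gap = -1.65 × (7.13 - 5.95) = -1.65 × 1.18 = -1.947%.
Actual GDP ≈ 15232 × 0.98053 ≈ 14935 billion, so the shortfall is 15232 - 14935 = 297 billion.

$297 billion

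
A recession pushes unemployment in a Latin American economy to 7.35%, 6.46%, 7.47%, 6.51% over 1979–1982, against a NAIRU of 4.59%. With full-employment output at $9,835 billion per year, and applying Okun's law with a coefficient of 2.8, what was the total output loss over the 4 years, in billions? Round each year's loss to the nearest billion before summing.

Year 1979: gap = -2.8 × (7.35 - 4.59) = -7.728%, loss ≈ 9835 × 7.728/100 ≈ 760.
Year 1980: gap = -2.8 × (6.46 - 4.59) = -5.236%, loss ≈ 9835 × 5.236/100 ≈ 515.
Year 1981: gap = -2.8 × (7.47 - 4.59) = -8.064%, loss ≈ 9835 × 8.064/100 ≈ 793.
Year 1982: gap = -2.8 × (6.51 - 4.59) = -5.376%, loss ≈ 9835 × 5.376/100 ≈ 529.
Total lost output = 760 + 515 + 793 + 529 = 2597 billion.

$2,597 billion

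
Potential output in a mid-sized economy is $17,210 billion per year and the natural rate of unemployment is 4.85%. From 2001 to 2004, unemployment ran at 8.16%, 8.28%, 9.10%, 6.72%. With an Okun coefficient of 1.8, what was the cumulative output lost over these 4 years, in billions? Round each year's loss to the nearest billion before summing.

$3,984 billion

Year 2001: gap = -1.8 × (8.16 - 4.85) = -5.958%, loss ≈ 17210 × 5.958/100 ≈ 1025.
Year 2002: gap = -1.8 × (8.28 - 4.85) = -6.174%, loss ≈ 17210 × 6.174/100 ≈ 1063.
Year 2003: gap = -1.8 × (9.1 - 4.85) = -7.65%, loss ≈ 17210 × 7.65/100 ≈ 1317.
Year 2004: gap = -1.8 × (6.72 - 4.85) = -3.366%, loss ≈ 17210 × 3.366/100 ≈ 579.
Total lost output = 1025 + 1063 + 1317 + 579 = 3984 billion.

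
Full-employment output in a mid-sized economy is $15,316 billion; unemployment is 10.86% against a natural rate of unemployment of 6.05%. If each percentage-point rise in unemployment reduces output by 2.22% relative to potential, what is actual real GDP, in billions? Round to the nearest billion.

Unemployment gap = 10.86 - 6.05 = 4.81 points, so the output gap is -2.22 × 4.81 = -10.6782%.
Actual GDP = 15316 × (1 - 10.6782/100) = 15316 × 0.893218 ≈ 13681 billion.

$13,681 billion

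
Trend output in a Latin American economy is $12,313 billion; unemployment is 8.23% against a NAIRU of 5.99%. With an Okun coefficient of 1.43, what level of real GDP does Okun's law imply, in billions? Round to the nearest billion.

$11,919 billion

Unemployment gap = 8.23 - 5.99 = 2.24 points, so the output gap is -1.43 × 2.24 = -3.2032%.
Actual GDP = 12313 × (1 - 3.2032/100) = 12313 × 0.967968 ≈ 11919 billion.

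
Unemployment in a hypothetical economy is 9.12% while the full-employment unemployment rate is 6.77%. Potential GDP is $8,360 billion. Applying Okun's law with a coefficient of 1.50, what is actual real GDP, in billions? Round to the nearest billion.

Unemployment gap = 9.12 - 6.77 = 2.35 points, so the output gap is -1.5 × 2.35 = -3.525%.
Actual GDP = 8360 × (1 - 3.525/100) = 8360 × 0.96475 ≈ 8065 billion.

$8,065 billion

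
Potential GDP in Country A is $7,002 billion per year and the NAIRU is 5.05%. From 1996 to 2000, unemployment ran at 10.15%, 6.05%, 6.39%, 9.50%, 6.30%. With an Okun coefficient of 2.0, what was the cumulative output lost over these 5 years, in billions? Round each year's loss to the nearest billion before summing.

Year 1996: gap = -2.0 × (10.15 - 5.05) = -10.2%, loss ≈ 7002 × 10.2/100 ≈ 714.
Year 1997: gap = -2.0 × (6.05 - 5.05) = -2%, loss ≈ 7002 × 2/100 ≈ 140.
Year 1998: gap = -2.0 × (6.39 - 5.05) = -2.68%, loss ≈ 7002 × 2.68/100 ≈ 188.
Year 1999: gap = -2.0 × (9.5 - 5.05) = -8.9%, loss ≈ 7002 × 8.9/100 ≈ 623.
Year 2000: gap = -2.0 × (6.3 - 5.05) = -2.5%, loss ≈ 7002 × 2.5/100 ≈ 175.
Total lost output = 714 + 140 + 188 + 623 + 175 = 1840 billion.

$1,840 billion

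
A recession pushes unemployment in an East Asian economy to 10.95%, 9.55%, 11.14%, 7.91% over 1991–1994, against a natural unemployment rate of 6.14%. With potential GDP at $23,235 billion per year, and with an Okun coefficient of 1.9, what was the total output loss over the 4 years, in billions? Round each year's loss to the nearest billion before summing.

Year 1991: gap = -1.9 × (10.95 - 6.14) = -9.139%, loss ≈ 23235 × 9.139/100 ≈ 2123.
Year 1992: gap = -1.9 × (9.55 - 6.14) = -6.479%, loss ≈ 23235 × 6.479/100 ≈ 1505.
Year 1993: gap = -1.9 × (11.14 - 6.14) = -9.5%, loss ≈ 23235 × 9.5/100 ≈ 2207.
Year 1994: gap = -1.9 × (7.91 - 6.14) = -3.363%, loss ≈ 23235 × 3.363/100 ≈ 781.
Total lost output = 2123 + 1505 + 2207 + 781 = 6616 billion.

$6,616 billion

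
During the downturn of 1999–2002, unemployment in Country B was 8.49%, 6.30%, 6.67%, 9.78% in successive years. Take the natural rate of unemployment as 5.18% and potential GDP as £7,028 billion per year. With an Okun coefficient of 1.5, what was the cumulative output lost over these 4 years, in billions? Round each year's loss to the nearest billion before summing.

Year 1999: gap = -1.5 × (8.49 - 5.18) = -4.965%, loss ≈ 7028 × 4.965/100 ≈ 349.
Year 2000: gap = -1.5 × (6.3 - 5.18) = -1.68%, loss ≈ 7028 × 1.68/100 ≈ 118.
Year 2001: gap = -1.5 × (6.67 - 5.18) = -2.235%, loss ≈ 7028 × 2.235/100 ≈ 157.
Year 2002: gap = -1.5 × (9.78 - 5.18) = -6.9%, loss ≈ 7028 × 6.9/100 ≈ 485.
Total lost output = 349 + 118 + 157 + 485 = 1109 billion.

£1,109 billion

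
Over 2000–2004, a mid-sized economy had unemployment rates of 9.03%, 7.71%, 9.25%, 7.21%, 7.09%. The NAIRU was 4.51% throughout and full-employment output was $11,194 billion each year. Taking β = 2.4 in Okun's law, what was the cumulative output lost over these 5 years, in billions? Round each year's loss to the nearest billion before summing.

Year 2000: gap = -2.4 × (9.03 - 4.51) = -10.848%, loss ≈ 11194 × 10.848/100 ≈ 1214.
Year 2001: gap = -2.4 × (7.71 - 4.51) = -7.68%, loss ≈ 11194 × 7.68/100 ≈ 860.
Year 2002: gap = -2.4 × (9.25 - 4.51) = -11.376%, loss ≈ 11194 × 11.376/100 ≈ 1273.
Year 2003: gap = -2.4 × (7.21 - 4.51) = -6.48%, loss ≈ 11194 × 6.48/100 ≈ 725.
Year 2004: gap = -2.4 × (7.09 - 4.51) = -6.192%, loss ≈ 11194 × 6.192/100 ≈ 693.
Total lost output = 1214 + 860 + 1273 + 725 + 693 = 4765 billion.

$4,765 billion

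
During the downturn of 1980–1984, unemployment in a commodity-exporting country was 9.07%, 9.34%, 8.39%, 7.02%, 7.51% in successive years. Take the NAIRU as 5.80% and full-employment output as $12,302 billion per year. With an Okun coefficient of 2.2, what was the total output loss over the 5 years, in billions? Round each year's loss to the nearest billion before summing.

$3,337 billion

Year 1980: gap = -2.2 × (9.07 - 5.8) = -7.194%, loss ≈ 12302 × 7.194/100 ≈ 885.
Year 1981: gap = -2.2 × (9.34 - 5.8) = -7.788%, loss ≈ 12302 × 7.788/100 ≈ 958.
Year 1982: gap = -2.2 × (8.39 - 5.8) = -5.698%, loss ≈ 12302 × 5.698/100 ≈ 701.
Year 1983: gap = -2.2 × (7.02 - 5.8) = -2.684%, loss ≈ 12302 × 2.684/100 ≈ 330.
Year 1984: gap = -2.2 × (7.51 - 5.8) = -3.762%, loss ≈ 12302 × 3.762/100 ≈ 463.
Total lost output = 885 + 958 + 701 + 330 + 463 = 3337 billion.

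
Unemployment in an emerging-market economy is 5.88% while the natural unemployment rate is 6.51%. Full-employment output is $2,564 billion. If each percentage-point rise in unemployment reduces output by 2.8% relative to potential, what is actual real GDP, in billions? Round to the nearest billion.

$2,609 billion

Unemployment gap = 5.88 - 6.51 = -0.63 points, so the output gap is -2.8 × (-0.63) = 1.764%.
Actual GDP = 2564 × (1 + 1.764/100) = 2564 × 1.01764 ≈ 2609 billion.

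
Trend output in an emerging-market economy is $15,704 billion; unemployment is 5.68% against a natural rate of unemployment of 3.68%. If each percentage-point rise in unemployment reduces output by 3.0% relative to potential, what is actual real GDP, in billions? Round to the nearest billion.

Unemployment gap = 5.68 - 3.68 = 2 points, so the output gap is -3 × 2 = -6%.
Actual GDP = 15704 × (1 - 6/100) = 15704 × 0.94 ≈ 14762 billion.

$14,762 billion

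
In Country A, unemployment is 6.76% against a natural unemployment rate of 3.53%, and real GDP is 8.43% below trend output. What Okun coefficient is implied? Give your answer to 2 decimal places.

β ≈ 2.61

Okun's law: output gap = -β × (u - u*).
-8.43 = -β × (6.76 - 3.53) = -β × 3.23, so β = 8.43/3.23 = 2.61.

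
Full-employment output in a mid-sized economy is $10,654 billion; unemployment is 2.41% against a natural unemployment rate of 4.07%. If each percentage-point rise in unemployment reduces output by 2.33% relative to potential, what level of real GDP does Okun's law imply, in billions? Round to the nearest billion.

Unemployment gap = 2.41 - 4.07 = -1.66 points, so the output gap is -2.33 × (-1.66) = 3.8678%.
Actual GDP = 10654 × (1 + 3.8678/100) = 10654 × 1.038678 ≈ 11066 billion.

$11,066 billion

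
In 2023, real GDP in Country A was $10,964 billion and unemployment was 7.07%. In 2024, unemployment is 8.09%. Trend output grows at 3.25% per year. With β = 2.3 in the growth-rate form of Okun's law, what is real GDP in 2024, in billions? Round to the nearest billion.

Δu = 8.09 - 7.07 = 1.02 points.
Okun's law (growth form): g_Y = g_Y* - β × Δu = 3.25 - 2.3 × (1.02) = 3.25 - 2.346 = 0.904%.
Real GDP in the next year = 10964 × (1 + 0.904/100) = 10964 × 1.00904 ≈ 11063 billion.

$11,063 billion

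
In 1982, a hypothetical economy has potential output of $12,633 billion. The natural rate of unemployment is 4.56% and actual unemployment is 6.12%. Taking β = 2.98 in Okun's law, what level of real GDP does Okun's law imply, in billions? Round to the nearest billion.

$12,046 billion

Unemployment gap = 6.12 - 4.56 = 1.56 points, so the output gap is -2.98 × 1.56 = -4.6488%.
Actual GDP = 12633 × (1 - 4.6488/100) = 12633 × 0.953512 ≈ 12046 billion.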